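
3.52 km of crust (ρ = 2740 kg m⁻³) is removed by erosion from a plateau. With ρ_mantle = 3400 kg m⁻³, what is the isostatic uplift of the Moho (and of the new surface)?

2.84 km

Unloading: uplift u = e ρ_c/ρ_m = 3.52 km × 2740/3400 = 2.84 km.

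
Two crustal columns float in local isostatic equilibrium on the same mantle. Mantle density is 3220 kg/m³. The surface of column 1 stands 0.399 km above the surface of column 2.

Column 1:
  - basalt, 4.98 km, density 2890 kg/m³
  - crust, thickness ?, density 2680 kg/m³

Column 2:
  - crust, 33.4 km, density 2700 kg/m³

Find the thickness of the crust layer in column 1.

31.5 km

Take the compensation level at the base of the deeper column (depth z_c below the surface of column 1) and equate Σ ρ_i t_i down to z_c; mantle fills any gap and the z_c terms cancel.
Column 1: 4.98×2890 + x×2680 + (z_c − 4.98 − x)×3220
Column 2: 0.399×0 + 33.4×2700 + (z_c − 0.399 − 33.4)×3220
The z_c×3220 term appears on both sides and cancels. Collect the known terms of each column as K = Σ(ρt)_known − 3220 × (depth of known layers): K_1 = 14392.2 − 3220×4.98 = −1643.4; K_2 = 90180 − 3220×(0.399 + 33.4) = −18652.78.
Balance: K_1 − x×(3220 − 2680) = K_2, so x = (K_1 − K_2)/(3220 − 2680) = 17009.4/540 = 31.5 km.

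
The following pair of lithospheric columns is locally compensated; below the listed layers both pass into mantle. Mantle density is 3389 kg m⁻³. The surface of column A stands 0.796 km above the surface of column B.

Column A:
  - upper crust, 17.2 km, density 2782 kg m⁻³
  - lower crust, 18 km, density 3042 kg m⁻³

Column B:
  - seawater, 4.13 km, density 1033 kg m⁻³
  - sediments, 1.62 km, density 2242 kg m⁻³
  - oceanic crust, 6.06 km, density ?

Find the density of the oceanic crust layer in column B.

Take the compensation level at the base of the deeper column (depth z_c below the surface of column A) and equate Σ ρ_i t_i down to z_c; mantle fills any gap and the z_c terms cancel.
Column A: 17.2×2782 + 18×3042 + (z_c − 35.2)×3389
Column B: 0.796×0 + 4.13×1033 + 1.62×2242 + 6.06×ρ + (z_c − 0.796 − 11.81)×3389
The z_c×3389 term appears on both sides and cancels. Collect the known terms of each column as K = Σ(ρt)_known − 3389 × (depth of known layers): K_A = 102606.4 − 3389×35.2 = −16686.4; K_B = 7898.33 − 3389×(0.796 + 11.81) = −34823.404.
Balance: K_A = K_B + 6.06×ρ, so ρ = (K_A − K_B)/6.06 = 18137/6.06 = 2990 kg m⁻³.

2990 kg m⁻³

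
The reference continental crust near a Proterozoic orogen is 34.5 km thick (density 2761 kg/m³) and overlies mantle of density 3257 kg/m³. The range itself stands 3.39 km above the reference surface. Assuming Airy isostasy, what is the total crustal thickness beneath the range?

56.8 km

Root depth r = h ρ_c / (ρ_m − ρ_c) = 3.39 km × 2761 / 496 = 18.87 km.
Total thickness = T + h + r = 34.5 km + 3.39 km + 18.87 km = 56.8 km.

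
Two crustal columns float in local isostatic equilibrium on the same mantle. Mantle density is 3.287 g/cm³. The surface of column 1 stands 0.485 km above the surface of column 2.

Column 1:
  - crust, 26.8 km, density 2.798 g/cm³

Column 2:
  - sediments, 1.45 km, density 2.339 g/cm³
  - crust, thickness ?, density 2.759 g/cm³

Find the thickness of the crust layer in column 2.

Take the compensation level at the base of the deeper column (depth z_c below the surface of column 1) and equate Σ ρ_i t_i down to z_c; mantle fills any gap and the z_c terms cancel.
Column 1: 26.8×2.798 + (z_c − 26.8)×3.287
Column 2: 0.485×0 + 1.45×2.339 + x×2.759 + (z_c − 0.485 − 1.45 − x)×3.287
The z_c×3.287 term appears on both sides and cancels. Collect the known terms of each column as K = Σ(ρt)_known − 3.287 × (depth of known layers): K_1 = 74.9864 − 3.287×26.8 = −13.1052; K_2 = 3.39155 − 3.287×(0.485 + 1.45) = −2.968795.
Balance: K_1 = K_2 − x×(3.287 − 2.759), so x = (K_2 − K_1)/(3.287 − 2.759) = 10.1364/0.528 = 19.2 km.

19.2 km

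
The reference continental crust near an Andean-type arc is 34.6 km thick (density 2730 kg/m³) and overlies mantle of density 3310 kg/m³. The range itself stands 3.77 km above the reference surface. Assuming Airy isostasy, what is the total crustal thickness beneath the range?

Root depth r = h ρ_c / (ρ_m − ρ_c) = 3.77 km × 2730 / 580 = 17.75 km.
Total thickness = T + h + r = 34.6 km + 3.77 km + 17.75 km = 56.1 km.

56.1 km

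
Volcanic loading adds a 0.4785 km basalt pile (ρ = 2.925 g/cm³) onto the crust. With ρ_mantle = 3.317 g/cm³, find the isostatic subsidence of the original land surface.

0.422 km

Subaerial loading: s = t ρ_load / ρ_m.
s = 0.4785 km × 2.925/3.317 = 0.422 km.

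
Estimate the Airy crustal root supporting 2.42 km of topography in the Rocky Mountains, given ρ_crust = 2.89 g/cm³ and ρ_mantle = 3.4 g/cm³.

Balancing pressure at the compensation depth: the weight of the topography is balanced by the buoyancy of the root, ρ_c h = (ρ_m − ρ_c) r.
r = h · ρ_c / (ρ_m − ρ_c) = 2.42 km × 2.89 / (3.4 − 2.89) = 13.7 km.

13.7 km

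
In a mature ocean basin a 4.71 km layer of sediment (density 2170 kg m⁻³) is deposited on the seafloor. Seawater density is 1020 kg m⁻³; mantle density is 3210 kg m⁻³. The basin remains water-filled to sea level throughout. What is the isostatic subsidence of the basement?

2.47 km

Submarine loading: the sediment displaces seawater, and the subsidence is in turn flooded, so s (ρ_m − ρ_w) = t (ρ_sed − ρ_w).
s = 4.71 km × (2170 − 1020) / (3210 − 1020) = 2.47 km.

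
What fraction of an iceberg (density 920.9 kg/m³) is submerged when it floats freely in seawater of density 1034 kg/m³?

Submerged fraction = ρ_obj/ρ_fluid = 920.9/1034 = 89.1%.

89.1%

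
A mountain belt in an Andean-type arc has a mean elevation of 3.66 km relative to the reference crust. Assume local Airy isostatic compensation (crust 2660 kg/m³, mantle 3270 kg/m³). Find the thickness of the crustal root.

16 km

Equating mass per unit area of the two columns: the weight of the topography is balanced by the buoyancy of the root, ρ_c h = (ρ_m − ρ_c) r.
r = h · ρ_c / (ρ_m − ρ_c) = 3.66 km × 2660 / (3270 − 2660) = 16 km.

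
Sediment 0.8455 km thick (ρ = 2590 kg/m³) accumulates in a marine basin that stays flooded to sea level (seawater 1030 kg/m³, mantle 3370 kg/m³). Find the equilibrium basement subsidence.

Submarine loading: the sediment displaces seawater, and the subsidence is in turn flooded, so s (ρ_m − ρ_w) = t (ρ_sed − ρ_w).
s = 0.8455 km × (2590 − 1030) / (3370 − 1030) = 0.564 km.

0.564 km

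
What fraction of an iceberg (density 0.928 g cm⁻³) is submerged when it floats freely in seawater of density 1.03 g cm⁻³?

0.901

Submerged fraction = ρ_obj/ρ_fluid = 0.928/1.03 = 0.901.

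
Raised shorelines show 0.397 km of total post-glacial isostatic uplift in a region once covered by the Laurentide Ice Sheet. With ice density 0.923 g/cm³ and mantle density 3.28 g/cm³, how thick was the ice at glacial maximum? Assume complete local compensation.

u = t ρ_ice/ρ_m → t = u ρ_m/ρ_ice = 0.397 km × 3.28/0.923 = 1.41 km.

1.41 km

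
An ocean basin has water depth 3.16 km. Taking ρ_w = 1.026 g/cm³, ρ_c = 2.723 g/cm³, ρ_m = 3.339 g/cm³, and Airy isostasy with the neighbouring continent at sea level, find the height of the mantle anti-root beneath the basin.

Equating mass per unit area of the two columns: replacing crust with seawater at the top is compensated by replacing crust with mantle at the base: d (ρ_c − ρ_w) = a (ρ_m − ρ_c).
a = d (ρ_c − ρ_w)/(ρ_m − ρ_c) = 3.16 km × 1.697/0.616 = 8.71 km.

8.71 km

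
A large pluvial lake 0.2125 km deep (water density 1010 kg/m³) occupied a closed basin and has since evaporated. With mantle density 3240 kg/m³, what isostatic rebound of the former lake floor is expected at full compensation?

0.0662 km

u = d ρ_w/ρ_m = 0.2125 km × 1010/3240 = 0.0662 km.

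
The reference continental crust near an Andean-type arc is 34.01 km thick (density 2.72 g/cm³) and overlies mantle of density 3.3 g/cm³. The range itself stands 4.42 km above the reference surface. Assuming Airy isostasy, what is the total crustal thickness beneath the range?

Root depth r = h ρ_c / (ρ_m − ρ_c) = 4.42 km × 2.72 / 0.58 = 20.73 km.
Total thickness = T + h + r = 34.01 km + 4.42 km + 20.73 km = 59.2 km.

59.2 km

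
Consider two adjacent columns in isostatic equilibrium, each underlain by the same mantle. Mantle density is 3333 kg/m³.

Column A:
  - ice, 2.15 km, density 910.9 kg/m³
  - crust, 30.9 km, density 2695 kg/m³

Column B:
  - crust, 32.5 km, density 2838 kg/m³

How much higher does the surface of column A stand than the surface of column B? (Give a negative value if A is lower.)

For any compensation level in the mantle, the mantle terms cancel and isostasy reduces to e = (Σt_A − Σt_B) − (Σ(ρt)_A − Σ(ρt)_B) / ρ_m.
Σt_A = 33.05 km; Σt_B = 32.5 km; Σ(ρt)_A = 85233.935; Σ(ρt)_B = 92235 (in km·kg/m³).
e = (33.05 − 32.5) − (85233.935 − 92235) / 3333 = 2.65 km.

2.65 km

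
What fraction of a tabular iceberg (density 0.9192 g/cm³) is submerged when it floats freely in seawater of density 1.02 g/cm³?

0.901

Submerged fraction = ρ_obj/ρ_fluid = 0.9192/1.02 = 0.901.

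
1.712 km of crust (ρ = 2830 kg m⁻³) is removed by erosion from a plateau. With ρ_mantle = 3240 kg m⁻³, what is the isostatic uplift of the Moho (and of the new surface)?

1.5 km

Unloading: uplift u = e ρ_c/ρ_m = 1.712 km × 2830/3240 = 1.5 km.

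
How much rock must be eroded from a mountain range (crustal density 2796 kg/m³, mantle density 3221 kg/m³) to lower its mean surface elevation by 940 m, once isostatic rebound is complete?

7120 m

Net drop Δ = e − u = e − e ρ_c/ρ_m = e (ρ_m − ρ_c)/ρ_m.
e = Δ ρ_m/(ρ_m − ρ_c) = 940 m × 3221/425 = 7120 m.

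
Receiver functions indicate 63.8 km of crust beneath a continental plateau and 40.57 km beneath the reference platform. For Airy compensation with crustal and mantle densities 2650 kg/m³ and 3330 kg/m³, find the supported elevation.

4.74 km

Excess crust Δ = 63.8 km − 40.57 km = 23.23 km, split between elevation h and root r with h + r = Δ.
Airy balance ρ_c h = (ρ_m − ρ_c) r gives r = h ρ_c/(ρ_m − ρ_c), so h (1 + ρ_c/(ρ_m − ρ_c)) = Δ, i.e. h = Δ (ρ_m − ρ_c)/ρ_m.
h = 23.23 km × 680/3330 = 4.74 km.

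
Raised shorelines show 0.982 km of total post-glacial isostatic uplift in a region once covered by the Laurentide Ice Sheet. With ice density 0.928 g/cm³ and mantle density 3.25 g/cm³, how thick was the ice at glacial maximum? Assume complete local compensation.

3.44 km

u = t ρ_ice/ρ_m → t = u ρ_m/ρ_ice = 0.982 km × 3.25/0.928 = 3.44 km.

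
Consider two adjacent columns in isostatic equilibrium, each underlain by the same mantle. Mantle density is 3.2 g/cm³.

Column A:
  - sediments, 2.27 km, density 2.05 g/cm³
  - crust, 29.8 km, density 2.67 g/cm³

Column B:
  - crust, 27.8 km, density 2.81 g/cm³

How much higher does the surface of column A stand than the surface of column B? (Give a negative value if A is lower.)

2.36 km

For any compensation level in the mantle, the mantle terms cancel and isostasy reduces to e = (Σt_A − Σt_B) − (Σ(ρt)_A − Σ(ρt)_B) / ρ_m.
Σt_A = 32.07 km; Σt_B = 27.8 km; Σ(ρt)_A = 84.2195; Σ(ρt)_B = 78.118 (in km·g/cm³).
e = (32.07 − 27.8) − (84.2195 − 78.118) / 3.2 = 2.36 km.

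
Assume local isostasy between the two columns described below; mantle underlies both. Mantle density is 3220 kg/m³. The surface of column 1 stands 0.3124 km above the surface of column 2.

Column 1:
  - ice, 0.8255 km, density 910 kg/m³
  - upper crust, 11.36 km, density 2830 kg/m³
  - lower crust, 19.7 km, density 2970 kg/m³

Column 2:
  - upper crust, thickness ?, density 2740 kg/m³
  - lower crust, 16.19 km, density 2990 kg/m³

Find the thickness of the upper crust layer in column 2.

13.6 km

Take the compensation level at the base of the deeper column (depth z_c below the surface of column 1) and equate Σ ρ_i t_i down to z_c; mantle fills any gap and the z_c terms cancel.
Column 1: 0.8255×910 + 11.36×2830 + 19.7×2970 + (z_c − 31.8855)×3220
Column 2: 0.3124×0 + x×2740 + 16.19×2990 + (z_c − 0.3124 − 16.19 − x)×3220
The z_c×3220 term appears on both sides and cancels. Collect the known terms of each column as K = Σ(ρt)_known − 3220 × (depth of known layers): K_1 = 91409.005 − 3220×31.8855 = −11262.305; K_2 = 48408.1 − 3220×(0.3124 + 16.19) = −4729.628.
Balance: K_1 = K_2 − x×(3220 − 2740), so x = (K_2 − K_1)/(3220 − 2740) = 6532.68/480 = 13.6 km.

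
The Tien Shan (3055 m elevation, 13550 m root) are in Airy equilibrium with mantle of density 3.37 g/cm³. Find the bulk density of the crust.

2.75 g/cm³

ρ_c h = (ρ_m − ρ_c) r → ρ_c (h + r) = ρ_m r → ρ_c = ρ_m r / (h + r).
ρ_c = 3.37 × 13550 m / (3055 m + 13550 m) = 2.75 g/cm³.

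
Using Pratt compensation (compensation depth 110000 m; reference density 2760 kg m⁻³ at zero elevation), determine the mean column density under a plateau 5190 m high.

Pratt balance: ρ_ref D = ρ (D + h).
ρ = ρ_ref D/(D + h) = 2760 × 110000 m/(110000 m + 5190 m) = 2640 kg m⁻³.

2640 kg m⁻³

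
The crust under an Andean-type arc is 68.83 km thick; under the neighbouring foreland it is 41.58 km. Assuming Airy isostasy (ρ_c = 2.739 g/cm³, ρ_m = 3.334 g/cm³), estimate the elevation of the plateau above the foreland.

4.86 km

Excess crust Δ = 68.83 km − 41.58 km = 27.25 km, split between elevation h and root r with h + r = Δ.
Airy balance ρ_c h = (ρ_m − ρ_c) r gives r = h ρ_c/(ρ_m − ρ_c), so h (1 + ρ_c/(ρ_m − ρ_c)) = Δ, i.e. h = Δ (ρ_m − ρ_c)/ρ_m.
h = 27.25 km × 0.595/3.334 = 4.86 km.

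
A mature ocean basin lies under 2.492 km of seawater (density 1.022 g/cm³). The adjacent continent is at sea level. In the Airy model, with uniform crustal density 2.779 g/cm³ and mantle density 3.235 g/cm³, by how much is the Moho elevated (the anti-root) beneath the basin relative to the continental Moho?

In Airy isostatic equilibrium: replacing crust with seawater at the top is compensated by replacing crust with mantle at the base: d (ρ_c − ρ_w) = a (ρ_m − ρ_c).
a = d (ρ_c − ρ_w)/(ρ_m − ρ_c) = 2.492 km × 1.757/0.456 = 9.6 km.

9.6 km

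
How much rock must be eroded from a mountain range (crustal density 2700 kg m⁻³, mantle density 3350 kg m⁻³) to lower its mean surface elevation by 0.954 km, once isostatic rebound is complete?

Net drop Δ = e − u = e − e ρ_c/ρ_m = e (ρ_m − ρ_c)/ρ_m.
e = Δ ρ_m/(ρ_m − ρ_c) = 0.954 km × 3350/650 = 4.92 km.

4.92 km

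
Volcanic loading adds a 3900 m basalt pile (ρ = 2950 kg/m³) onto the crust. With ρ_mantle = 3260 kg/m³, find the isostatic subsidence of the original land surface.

3530 m

Subaerial loading: s = t ρ_load / ρ_m.
s = 3900 m × 2950/3260 = 3530 m.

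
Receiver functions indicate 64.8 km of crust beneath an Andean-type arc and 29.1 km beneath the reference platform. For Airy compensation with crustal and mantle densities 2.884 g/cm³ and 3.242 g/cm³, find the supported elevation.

Excess crust Δ = 64.8 km − 29.1 km = 35.7 km, split between elevation h and root r with h + r = Δ.
Airy balance ρ_c h = (ρ_m − ρ_c) r gives r = h ρ_c/(ρ_m − ρ_c), so h (1 + ρ_c/(ρ_m − ρ_c)) = Δ, i.e. h = Δ (ρ_m − ρ_c)/ρ_m.
h = 35.7 km × 0.358/3.242 = 3.94 km.

3.94 km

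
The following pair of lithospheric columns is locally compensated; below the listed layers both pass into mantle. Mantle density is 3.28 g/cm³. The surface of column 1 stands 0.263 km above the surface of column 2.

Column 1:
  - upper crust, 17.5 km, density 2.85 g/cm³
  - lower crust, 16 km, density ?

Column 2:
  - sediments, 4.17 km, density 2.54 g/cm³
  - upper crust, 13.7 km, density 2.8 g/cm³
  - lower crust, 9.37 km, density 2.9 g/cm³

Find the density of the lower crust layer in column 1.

2.87 g/cm³

Take the compensation level at the base of the deeper column (depth z_c below the surface of column 1) and equate Σ ρ_i t_i down to z_c; mantle fills any gap and the z_c terms cancel.
Column 1: 17.5×2.85 + 16×ρ + (z_c − 33.5)×3.28
Column 2: 0.263×0 + 4.17×2.54 + 13.7×2.8 + 9.37×2.9 + (z_c − 0.263 − 27.24)×3.28
The z_c×3.28 term appears on both sides and cancels. Collect the known terms of each column as K = Σ(ρt)_known − 3.28 × (depth of known layers): K_1 = 49.875 − 3.28×33.5 = −60.005; K_2 = 76.1248 − 3.28×(0.263 + 27.24) = −14.08504.
Balance: K_1 + 16×ρ = K_2, so ρ = (K_2 − K_1)/16 = 45.92/16 = 2.87 g/cm³.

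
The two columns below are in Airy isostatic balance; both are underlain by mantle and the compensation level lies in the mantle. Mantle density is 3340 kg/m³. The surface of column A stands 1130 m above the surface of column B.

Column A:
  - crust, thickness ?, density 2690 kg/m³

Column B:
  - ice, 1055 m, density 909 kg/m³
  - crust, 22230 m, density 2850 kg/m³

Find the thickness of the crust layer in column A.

Take the compensation level at the base of the deeper column (depth z_c below the surface of column A) and equate Σ ρ_i t_i down to z_c; mantle fills any gap and the z_c terms cancel.
Column A: x×2690 + (z_c − 0 − x)×3340
Column B: 1130×0 + 1055×909 + 22230×2850 + (z_c − 1130 − 23285)×3340
The z_c×3340 term appears on both sides and cancels. Collect the known terms of each column as K = Σ(ρt)_known − 3340 × (depth of known layers): K_A = 0 − 3340×0 = 0; K_B = 64314495 − 3340×(1130 + 23285) = −17231605.
Balance: K_A − x×(3340 − 2690) = K_B, so x = (K_A − K_B)/(3340 − 2690) = 17231600/650 = 26500 m.

26500 m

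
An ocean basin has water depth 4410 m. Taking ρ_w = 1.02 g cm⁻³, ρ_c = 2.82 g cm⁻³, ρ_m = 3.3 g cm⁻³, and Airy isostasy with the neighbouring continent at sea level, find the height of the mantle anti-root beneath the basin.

16500 m

For local isostatic compensation: replacing crust with seawater at the top is compensated by replacing crust with mantle at the base: d (ρ_c − ρ_w) = a (ρ_m − ρ_c).
a = d (ρ_c − ρ_w)/(ρ_m − ρ_c) = 4410 m × 1.8/0.48 = 16500 m.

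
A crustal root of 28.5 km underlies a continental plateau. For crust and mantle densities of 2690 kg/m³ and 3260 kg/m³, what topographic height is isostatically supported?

Equating mass per unit area of the two columns: ρ_c h = (ρ_m − ρ_c) r.
h = r (ρ_m − ρ_c) / ρ_c = 28.5 km × (3260 − 2690) / 2690 = 6.04 km.

6.04 km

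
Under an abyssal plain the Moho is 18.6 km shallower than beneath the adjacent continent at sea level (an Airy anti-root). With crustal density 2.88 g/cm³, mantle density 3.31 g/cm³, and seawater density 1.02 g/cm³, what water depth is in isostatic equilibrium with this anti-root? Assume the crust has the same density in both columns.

4.3 km

Replacing a thickness d of crust by seawater at the top must be balanced by replacing crust with mantle at the base: d (ρ_c − ρ_w) = a (ρ_m − ρ_c).
d = a (ρ_m − ρ_c)/(ρ_c − ρ_w) = 18.6 km × 0.43/1.86 = 4.3 km.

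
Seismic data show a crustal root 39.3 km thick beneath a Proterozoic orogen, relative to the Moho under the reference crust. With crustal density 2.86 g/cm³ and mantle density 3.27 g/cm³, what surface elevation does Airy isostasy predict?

In Airy isostatic equilibrium: ρ_c h = (ρ_m − ρ_c) r.
h = r (ρ_m − ρ_c) / ρ_c = 39.3 km × (3.27 − 2.86) / 2.86 = 5.63 km.

5.63 km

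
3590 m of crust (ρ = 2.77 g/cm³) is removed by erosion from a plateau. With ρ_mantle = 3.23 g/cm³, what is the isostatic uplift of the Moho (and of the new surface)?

3080 m

Unloading: uplift u = e ρ_c/ρ_m = 3590 m × 2.77/3.23 = 3080 m.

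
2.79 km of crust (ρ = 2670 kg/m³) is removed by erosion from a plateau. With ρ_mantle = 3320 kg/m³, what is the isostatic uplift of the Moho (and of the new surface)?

2.24 km

Unloading: uplift u = e ρ_c/ρ_m = 2.79 km × 2670/3320 = 2.24 km.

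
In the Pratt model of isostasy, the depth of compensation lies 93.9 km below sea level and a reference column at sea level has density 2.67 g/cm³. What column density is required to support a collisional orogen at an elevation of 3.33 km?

Pratt balance: ρ_ref D = ρ (D + h).
ρ = ρ_ref D/(D + h) = 2.67 × 93.9 km/(93.9 km + 3.33 km) = 2.58 g/cm³.

2.58 g/cm³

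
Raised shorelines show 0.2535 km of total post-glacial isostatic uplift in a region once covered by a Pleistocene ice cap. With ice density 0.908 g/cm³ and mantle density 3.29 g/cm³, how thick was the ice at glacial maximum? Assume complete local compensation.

u = t ρ_ice/ρ_m → t = u ρ_m/ρ_ice = 0.2535 km × 3.29/0.908 = 0.919 km.

0.919 km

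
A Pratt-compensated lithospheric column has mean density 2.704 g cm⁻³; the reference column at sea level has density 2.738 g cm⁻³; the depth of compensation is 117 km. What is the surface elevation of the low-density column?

1.47 km

ρ_ref D = ρ (D + h) → h = D (ρ_ref − ρ)/ρ.
h = 117 km × (2.738 − 2.704)/2.704 = 1.47 km.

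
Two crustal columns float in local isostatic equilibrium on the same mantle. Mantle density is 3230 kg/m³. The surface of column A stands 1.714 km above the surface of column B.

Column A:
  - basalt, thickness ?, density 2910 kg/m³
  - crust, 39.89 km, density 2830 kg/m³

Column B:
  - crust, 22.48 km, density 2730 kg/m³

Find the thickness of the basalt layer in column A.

Take the compensation level at the base of the deeper column (depth z_c below the surface of column A) and equate Σ ρ_i t_i down to z_c; mantle fills any gap and the z_c terms cancel.
Column A: x×2910 + 39.89×2830 + (z_c − 39.89 − x)×3230
Column B: 1.714×0 + 22.48×2730 + (z_c − 1.714 − 22.48)×3230
The z_c×3230 term appears on both sides and cancels. Collect the known terms of each column as K = Σ(ρt)_known − 3230 × (depth of known layers): K_A = 112888.7 − 3230×39.89 = −15956; K_B = 61370.4 − 3230×(1.714 + 22.48) = −16776.22.
Balance: K_A − x×(3230 − 2910) = K_B, so x = (K_A − K_B)/(3230 − 2910) = 820.22/320 = 2.56 km.

2.56 km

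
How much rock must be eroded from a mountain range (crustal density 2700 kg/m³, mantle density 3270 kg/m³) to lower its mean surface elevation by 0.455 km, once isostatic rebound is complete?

Net drop Δ = e − u = e − e ρ_c/ρ_m = e (ρ_m − ρ_c)/ρ_m.
e = Δ ρ_m/(ρ_m − ρ_c) = 0.455 km × 3270/570 = 2.61 km.

2.61 km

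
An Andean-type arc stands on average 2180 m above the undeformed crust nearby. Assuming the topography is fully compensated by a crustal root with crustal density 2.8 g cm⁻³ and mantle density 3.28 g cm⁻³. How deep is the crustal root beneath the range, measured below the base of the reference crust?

12700 m

Isostatic balance requires: the weight of the topography is balanced by the buoyancy of the root, ρ_c h = (ρ_m − ρ_c) r.
r = h · ρ_c / (ρ_m − ρ_c) = 2180 m × 2.8 / (3.28 − 2.8) = 12700 m.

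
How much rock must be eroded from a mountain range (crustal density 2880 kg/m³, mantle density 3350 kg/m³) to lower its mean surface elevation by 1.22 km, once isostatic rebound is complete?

Net drop Δ = e − u = e − e ρ_c/ρ_m = e (ρ_m − ρ_c)/ρ_m.
e = Δ ρ_m/(ρ_m − ρ_c) = 1.22 km × 3350/470 = 8.7 km.

8.7 km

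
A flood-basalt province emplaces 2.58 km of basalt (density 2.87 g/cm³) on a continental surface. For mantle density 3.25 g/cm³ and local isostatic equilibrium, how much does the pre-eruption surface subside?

Subaerial loading: s = t ρ_load / ρ_m.
s = 2.58 km × 2.87/3.25 = 2.28 km.

2.28 km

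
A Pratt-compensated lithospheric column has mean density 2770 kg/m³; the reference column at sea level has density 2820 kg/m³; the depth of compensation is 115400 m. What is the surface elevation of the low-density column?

ρ_ref D = ρ (D + h) → h = D (ρ_ref − ρ)/ρ.
h = 115400 m × (2820 − 2770)/2770 = 2080 m.

2080 m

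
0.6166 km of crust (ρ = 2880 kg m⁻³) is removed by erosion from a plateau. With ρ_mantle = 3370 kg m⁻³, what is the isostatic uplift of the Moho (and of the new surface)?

Unloading: uplift u = e ρ_c/ρ_m = 0.6166 km × 2880/3370 = 0.527 km.

0.527 km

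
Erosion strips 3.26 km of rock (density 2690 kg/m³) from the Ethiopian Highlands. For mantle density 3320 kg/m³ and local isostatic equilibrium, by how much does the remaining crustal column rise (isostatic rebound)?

Unloading: uplift u = e ρ_c/ρ_m = 3.26 km × 2690/3320 = 2.64 km.

2.64 km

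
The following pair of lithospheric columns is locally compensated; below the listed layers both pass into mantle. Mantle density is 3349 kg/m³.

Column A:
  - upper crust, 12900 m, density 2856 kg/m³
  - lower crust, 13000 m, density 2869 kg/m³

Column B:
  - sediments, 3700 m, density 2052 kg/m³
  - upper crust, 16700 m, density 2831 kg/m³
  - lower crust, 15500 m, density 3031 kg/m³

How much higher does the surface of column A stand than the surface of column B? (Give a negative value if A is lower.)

−1730 m

For any compensation level in the mantle, the mantle terms cancel and isostasy reduces to e = (Σt_A − Σt_B) − (Σ(ρt)_A − Σ(ρt)_B) / ρ_m.
Σt_A = 25900 m; Σt_B = 35900 m; Σ(ρt)_A = 74139400; Σ(ρt)_B = 101850600 (in m·kg/m³).
e = (25900 − 35900) − (74139400 − 101850600) / 3349 = −1730 m.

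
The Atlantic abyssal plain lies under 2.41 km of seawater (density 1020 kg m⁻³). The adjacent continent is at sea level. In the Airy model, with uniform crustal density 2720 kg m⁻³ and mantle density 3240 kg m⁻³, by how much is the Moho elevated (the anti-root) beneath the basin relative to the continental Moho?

7.88 km

By Archimedes' principle applied to the lithosphere: replacing crust with seawater at the top is compensated by replacing crust with mantle at the base: d (ρ_c − ρ_w) = a (ρ_m − ρ_c).
a = d (ρ_c − ρ_w)/(ρ_m − ρ_c) = 2.41 km × 1700/520 = 7.88 km.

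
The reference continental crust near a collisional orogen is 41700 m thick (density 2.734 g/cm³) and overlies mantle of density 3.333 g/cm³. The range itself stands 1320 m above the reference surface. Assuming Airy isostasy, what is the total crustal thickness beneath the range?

Root depth r = h ρ_c / (ρ_m − ρ_c) = 1320 m × 2.734 / 0.599 = 6025 m.
Total thickness = T + h + r = 41700 m + 1320 m + 6025 m = 49000 m.

49000 m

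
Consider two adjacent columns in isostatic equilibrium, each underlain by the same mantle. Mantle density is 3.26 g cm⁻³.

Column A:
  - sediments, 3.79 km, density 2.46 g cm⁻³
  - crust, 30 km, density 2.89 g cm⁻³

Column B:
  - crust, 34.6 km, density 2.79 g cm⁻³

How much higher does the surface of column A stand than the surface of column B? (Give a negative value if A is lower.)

For any compensation level in the mantle, the mantle terms cancel and isostasy reduces to e = (Σt_A − Σt_B) − (Σ(ρt)_A − Σ(ρt)_B) / ρ_m.
Σt_A = 33.79 km; Σt_B = 34.6 km; Σ(ρt)_A = 96.0234; Σ(ρt)_B = 96.534 (in km·g cm⁻³).
e = (33.79 − 34.6) − (96.0234 − 96.534) / 3.26 = −0.653 km.

−0.653 km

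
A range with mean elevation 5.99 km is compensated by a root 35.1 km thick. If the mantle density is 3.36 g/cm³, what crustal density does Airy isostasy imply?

ρ_c h = (ρ_m − ρ_c) r → ρ_c (h + r) = ρ_m r → ρ_c = ρ_m r / (h + r).
ρ_c = 3.36 × 35.1 km / (5.99 km + 35.1 km) = 2.87 g/cm³.

2.87 g/cm³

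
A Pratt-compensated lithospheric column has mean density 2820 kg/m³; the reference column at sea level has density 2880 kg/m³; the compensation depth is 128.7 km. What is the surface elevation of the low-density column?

2.74 km

ρ_ref D = ρ (D + h) → h = D (ρ_ref − ρ)/ρ.
h = 128.7 km × (2880 − 2820)/2820 = 2.74 km.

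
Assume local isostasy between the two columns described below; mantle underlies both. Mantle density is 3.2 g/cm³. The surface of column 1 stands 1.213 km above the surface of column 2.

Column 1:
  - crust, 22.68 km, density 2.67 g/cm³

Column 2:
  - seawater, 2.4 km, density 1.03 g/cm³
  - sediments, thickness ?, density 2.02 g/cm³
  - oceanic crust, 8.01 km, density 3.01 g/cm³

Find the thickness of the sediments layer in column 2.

1.19 km

Take the compensation level at the base of the deeper column (depth z_c below the surface of column 1) and equate Σ ρ_i t_i down to z_c; mantle fills any gap and the z_c terms cancel.
Column 1: 22.68×2.67 + (z_c − 22.68)×3.2
Column 2: 1.213×0 + 2.4×1.03 + x×2.02 + 8.01×3.01 + (z_c − 1.213 − 10.41 − x)×3.2
The z_c×3.2 term appears on both sides and cancels. Collect the known terms of each column as K = Σ(ρt)_known − 3.2 × (depth of known layers): K_1 = 60.5556 − 3.2×22.68 = −12.0204; K_2 = 26.5821 − 3.2×(1.213 + 10.41) = −10.6115.
Balance: K_1 = K_2 − x×(3.2 − 2.02), so x = (K_2 − K_1)/(3.2 − 2.02) = 1.4089/1.18 = 1.19 km.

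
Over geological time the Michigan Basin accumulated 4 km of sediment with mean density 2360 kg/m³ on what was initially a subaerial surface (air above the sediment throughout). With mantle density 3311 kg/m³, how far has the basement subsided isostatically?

Subaerial load: s = t ρ_sed / ρ_m = 4 km × 2360/3311 = 2.85 km.

2.85 km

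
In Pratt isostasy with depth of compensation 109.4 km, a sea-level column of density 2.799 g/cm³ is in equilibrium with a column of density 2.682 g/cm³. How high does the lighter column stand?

4.77 km

ρ_ref D = ρ (D + h) → h = D (ρ_ref − ρ)/ρ.
h = 109.4 km × (2.799 − 2.682)/2.682 = 4.77 km.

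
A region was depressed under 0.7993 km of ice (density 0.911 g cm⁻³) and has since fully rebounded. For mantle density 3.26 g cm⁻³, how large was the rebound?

0.223 km

Removing the load lets mantle flow back in; uplift u satisfies ρ_ice t = ρ_m u.
u = t ρ_ice/ρ_m = 0.7993 km × 0.911/3.26 = 0.223 km.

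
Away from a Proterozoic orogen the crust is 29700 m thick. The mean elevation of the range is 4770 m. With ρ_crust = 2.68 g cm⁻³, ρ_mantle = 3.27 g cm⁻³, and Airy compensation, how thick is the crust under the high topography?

Root depth r = h ρ_c / (ρ_m − ρ_c) = 4770 m × 2.68 / 0.59 = 21670 m.
Total thickness = T + h + r = 29700 m + 4770 m + 21670 m = 56100 m.

56100 m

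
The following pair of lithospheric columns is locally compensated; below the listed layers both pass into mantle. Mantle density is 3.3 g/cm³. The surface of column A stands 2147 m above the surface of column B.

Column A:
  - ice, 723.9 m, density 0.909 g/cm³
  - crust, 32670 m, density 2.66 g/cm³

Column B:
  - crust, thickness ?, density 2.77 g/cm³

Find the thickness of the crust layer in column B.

29300 m

Take the compensation level at the base of the deeper column (depth z_c below the surface of column A) and equate Σ ρ_i t_i down to z_c; mantle fills any gap and the z_c terms cancel.
Column A: 723.9×0.909 + 32670×2.66 + (z_c − 33393.9)×3.3
Column B: 2147×0 + x×2.77 + (z_c − 2147 − 0 − x)×3.3
The z_c×3.3 term appears on both sides and cancels. Collect the known terms of each column as K = Σ(ρt)_known − 3.3 × (depth of known layers): K_A = 87560.2251 − 3.3×33393.9 = −22639.6449; K_B = 0 − 3.3×(2147 + 0) = −7085.1.
Balance: K_A = K_B − x×(3.3 − 2.77), so x = (K_B − K_A)/(3.3 − 2.77) = 15554.5/0.53 = 29300 m.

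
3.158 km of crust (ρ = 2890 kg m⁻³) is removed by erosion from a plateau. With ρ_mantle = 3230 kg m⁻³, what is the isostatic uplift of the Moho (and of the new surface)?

2.83 km

Unloading: uplift u = e ρ_c/ρ_m = 3.158 km × 2890/3230 = 2.83 km.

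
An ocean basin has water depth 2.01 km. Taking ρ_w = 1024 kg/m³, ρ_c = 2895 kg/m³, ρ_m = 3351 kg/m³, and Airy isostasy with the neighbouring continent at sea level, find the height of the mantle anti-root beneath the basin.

8.25 km

For local isostatic compensation: replacing crust with seawater at the top is compensated by replacing crust with mantle at the base: d (ρ_c − ρ_w) = a (ρ_m − ρ_c).
a = d (ρ_c − ρ_w)/(ρ_m − ρ_c) = 2.01 km × 1871/456 = 8.25 km.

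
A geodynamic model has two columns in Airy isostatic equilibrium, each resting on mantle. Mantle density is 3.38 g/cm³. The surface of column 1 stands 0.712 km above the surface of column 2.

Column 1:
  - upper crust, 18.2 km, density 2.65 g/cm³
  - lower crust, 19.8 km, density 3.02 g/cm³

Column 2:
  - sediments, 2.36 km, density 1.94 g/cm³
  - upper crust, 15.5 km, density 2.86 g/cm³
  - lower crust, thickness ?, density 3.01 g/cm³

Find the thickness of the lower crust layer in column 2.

Take the compensation level at the base of the deeper column (depth z_c below the surface of column 1) and equate Σ ρ_i t_i down to z_c; mantle fills any gap and the z_c terms cancel.
Column 1: 18.2×2.65 + 19.8×3.02 + (z_c − 38)×3.38
Column 2: 0.712×0 + 2.36×1.94 + 15.5×2.86 + x×3.01 + (z_c − 0.712 − 17.86 − x)×3.38
The z_c×3.38 term appears on both sides and cancels. Collect the known terms of each column as K = Σ(ρt)_known − 3.38 × (depth of known layers): K_1 = 108.026 − 3.38×38 = −20.414; K_2 = 48.9084 − 3.38×(0.712 + 17.86) = −13.86496.
Balance: K_1 = K_2 − x×(3.38 − 3.01), so x = (K_2 − K_1)/(3.38 − 3.01) = 6.54904/0.37 = 17.7 km.

17.7 km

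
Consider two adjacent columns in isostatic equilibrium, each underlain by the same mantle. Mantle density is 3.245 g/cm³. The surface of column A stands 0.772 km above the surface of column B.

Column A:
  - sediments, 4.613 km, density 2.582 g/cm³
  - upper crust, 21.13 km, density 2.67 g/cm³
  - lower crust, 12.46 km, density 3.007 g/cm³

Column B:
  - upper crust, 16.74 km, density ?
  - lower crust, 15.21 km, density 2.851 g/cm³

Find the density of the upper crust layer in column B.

Take the compensation level at the base of the deeper column (depth z_c below the surface of column A) and equate Σ ρ_i t_i down to z_c; mantle fills any gap and the z_c terms cancel.
Column A: 4.613×2.582 + 21.13×2.67 + 12.46×3.007 + (z_c − 38.203)×3.245
Column B: 0.772×0 + 16.74×ρ + 15.21×2.851 + (z_c − 0.772 − 31.95)×3.245
The z_c×3.245 term appears on both sides and cancels. Collect the known terms of each column as K = Σ(ρt)_known − 3.245 × (depth of known layers): K_A = 105.795086 − 3.245×38.203 = −18.173649; K_B = 43.36371 − 3.245×(0.772 + 31.95) = −62.81918.
Balance: K_A = K_B + 16.74×ρ, so ρ = (K_A − K_B)/16.74 = 44.6455/16.74 = 2.67 g/cm³.

2.67 g/cm³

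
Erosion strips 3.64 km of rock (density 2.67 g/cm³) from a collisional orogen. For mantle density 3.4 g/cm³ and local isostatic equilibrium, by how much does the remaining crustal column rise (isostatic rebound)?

2.86 km

Unloading: uplift u = e ρ_c/ρ_m = 3.64 km × 2.67/3.4 = 2.86 km.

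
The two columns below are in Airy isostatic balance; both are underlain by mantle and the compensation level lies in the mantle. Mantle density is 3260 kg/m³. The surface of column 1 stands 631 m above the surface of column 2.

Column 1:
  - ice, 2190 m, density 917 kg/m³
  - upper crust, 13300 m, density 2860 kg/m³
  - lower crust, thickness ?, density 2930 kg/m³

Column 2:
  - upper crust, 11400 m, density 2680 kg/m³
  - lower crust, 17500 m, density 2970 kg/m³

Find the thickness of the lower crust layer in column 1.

Take the compensation level at the base of the deeper column (depth z_c below the surface of column 1) and equate Σ ρ_i t_i down to z_c; mantle fills any gap and the z_c terms cancel.
Column 1: 2190×917 + 13300×2860 + x×2930 + (z_c − 15490 − x)×3260
Column 2: 631×0 + 11400×2680 + 17500×2970 + (z_c − 631 − 28900)×3260
The z_c×3260 term appears on both sides and cancels. Collect the known terms of each column as K = Σ(ρt)_known − 3260 × (depth of known layers): K_1 = 40046230 − 3260×15490 = −10451170; K_2 = 82527000 − 3260×(631 + 28900) = −13744060.
Balance: K_1 − x×(3260 − 2930) = K_2, so x = (K_1 − K_2)/(3260 − 2930) = 3292890/330 = 9980 m.

9980 m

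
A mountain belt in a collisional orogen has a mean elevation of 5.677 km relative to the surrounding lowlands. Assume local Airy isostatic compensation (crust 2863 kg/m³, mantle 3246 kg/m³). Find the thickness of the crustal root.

42.4 km

For local isostatic compensation: the weight of the topography is balanced by the buoyancy of the root, ρ_c h = (ρ_m − ρ_c) r.
r = h · ρ_c / (ρ_m − ρ_c) = 5.677 km × 2863 / (3246 − 2863) = 42.4 km.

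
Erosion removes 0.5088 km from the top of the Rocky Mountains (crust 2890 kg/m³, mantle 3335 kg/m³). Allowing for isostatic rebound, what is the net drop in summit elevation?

Rebound u = e ρ_c/ρ_m = 0.5088 km × 2890/3335 = 0.4409 km.
Net surface drop = e − u = 0.5088 km − 0.4409 km = e (ρ_m − ρ_c)/ρ_m = 0.0679 km.

0.0679 km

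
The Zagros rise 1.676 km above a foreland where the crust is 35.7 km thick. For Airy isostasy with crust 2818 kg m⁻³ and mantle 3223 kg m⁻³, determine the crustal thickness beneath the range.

Root depth r = h ρ_c / (ρ_m − ρ_c) = 1.676 km × 2818 / 405 = 11.66 km.
Total thickness = T + h + r = 35.7 km + 1.676 km + 11.66 km = 49 km.

49 km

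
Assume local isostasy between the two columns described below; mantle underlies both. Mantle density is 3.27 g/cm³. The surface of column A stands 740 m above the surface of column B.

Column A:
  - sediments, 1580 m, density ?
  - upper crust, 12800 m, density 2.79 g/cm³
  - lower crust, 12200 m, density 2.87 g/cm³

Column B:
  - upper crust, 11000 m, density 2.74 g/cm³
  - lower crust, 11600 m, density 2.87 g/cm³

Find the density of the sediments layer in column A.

Take the compensation level at the base of the deeper column (depth z_c below the surface of column A) and equate Σ ρ_i t_i down to z_c; mantle fills any gap and the z_c terms cancel.
Column A: 1580×ρ + 12800×2.79 + 12200×2.87 + (z_c − 26580)×3.27
Column B: 740×0 + 11000×2.74 + 11600×2.87 + (z_c − 740 − 22600)×3.27
The z_c×3.27 term appears on both sides and cancels. Collect the known terms of each column as K = Σ(ρt)_known − 3.27 × (depth of known layers): K_A = 70726 − 3.27×26580 = −16190.6; K_B = 63432 − 3.27×(740 + 22600) = −12889.8.
Balance: K_A + 1580×ρ = K_B, so ρ = (K_B − K_A)/1580 = 3300.8/1580 = 2.09 g/cm³.

2.09 g/cm³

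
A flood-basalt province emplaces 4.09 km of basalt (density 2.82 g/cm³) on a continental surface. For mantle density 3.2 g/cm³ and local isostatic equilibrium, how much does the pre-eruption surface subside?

Subaerial loading: s = t ρ_load / ρ_m.
s = 4.09 km × 2.82/3.2 = 3.6 km.

3.6 km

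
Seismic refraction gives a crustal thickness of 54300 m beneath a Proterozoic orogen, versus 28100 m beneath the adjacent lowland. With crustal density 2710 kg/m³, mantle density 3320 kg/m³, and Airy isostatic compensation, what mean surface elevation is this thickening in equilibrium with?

Excess crust Δ = 54300 m − 28100 m = 26200 m, split between elevation h and root r with h + r = Δ.
Airy balance ρ_c h = (ρ_m − ρ_c) r gives r = h ρ_c/(ρ_m − ρ_c), so h (1 + ρ_c/(ρ_m − ρ_c)) = Δ, i.e. h = Δ (ρ_m − ρ_c)/ρ_m.
h = 26200 m × 610/3320 = 4810 m.

4810 m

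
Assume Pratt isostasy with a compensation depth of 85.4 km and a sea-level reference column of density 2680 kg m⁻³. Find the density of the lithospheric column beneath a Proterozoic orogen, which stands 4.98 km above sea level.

Pratt balance: ρ_ref D = ρ (D + h).
ρ = ρ_ref D/(D + h) = 2680 × 85.4 km/(85.4 km + 4.98 km) = 2530 kg m⁻³.

2530 kg m⁻³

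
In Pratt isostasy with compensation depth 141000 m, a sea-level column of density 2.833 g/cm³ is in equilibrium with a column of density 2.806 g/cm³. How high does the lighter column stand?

1360 m

ρ_ref D = ρ (D + h) → h = D (ρ_ref − ρ)/ρ.
h = 141000 m × (2.833 − 2.806)/2.806 = 1360 m.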